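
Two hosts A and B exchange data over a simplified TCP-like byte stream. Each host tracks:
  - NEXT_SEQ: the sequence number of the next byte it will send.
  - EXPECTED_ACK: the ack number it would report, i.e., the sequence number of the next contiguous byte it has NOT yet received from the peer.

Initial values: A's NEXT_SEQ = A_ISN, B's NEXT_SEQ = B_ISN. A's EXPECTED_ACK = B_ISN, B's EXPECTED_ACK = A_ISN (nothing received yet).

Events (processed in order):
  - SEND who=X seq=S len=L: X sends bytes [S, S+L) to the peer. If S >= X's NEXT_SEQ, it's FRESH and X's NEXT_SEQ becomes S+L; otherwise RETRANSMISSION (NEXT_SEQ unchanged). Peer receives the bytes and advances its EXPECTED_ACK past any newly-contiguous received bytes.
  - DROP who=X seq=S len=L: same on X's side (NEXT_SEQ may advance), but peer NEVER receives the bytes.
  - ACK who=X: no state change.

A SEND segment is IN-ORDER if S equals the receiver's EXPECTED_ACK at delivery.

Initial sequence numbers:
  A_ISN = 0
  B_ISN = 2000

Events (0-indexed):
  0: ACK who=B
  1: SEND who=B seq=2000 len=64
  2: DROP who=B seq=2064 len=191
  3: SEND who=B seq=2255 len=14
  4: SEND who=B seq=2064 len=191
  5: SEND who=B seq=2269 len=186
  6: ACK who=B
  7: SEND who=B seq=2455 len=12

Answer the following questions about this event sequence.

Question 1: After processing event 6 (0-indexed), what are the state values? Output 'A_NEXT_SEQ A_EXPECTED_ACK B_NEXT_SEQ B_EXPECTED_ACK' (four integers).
After event 0: A_seq=0 A_ack=2000 B_seq=2000 B_ack=0
After event 1: A_seq=0 A_ack=2064 B_seq=2064 B_ack=0
After event 2: A_seq=0 A_ack=2064 B_seq=2255 B_ack=0
After event 3: A_seq=0 A_ack=2064 B_seq=2269 B_ack=0
After event 4: A_seq=0 A_ack=2269 B_seq=2269 B_ack=0
After event 5: A_seq=0 A_ack=2455 B_seq=2455 B_ack=0
After event 6: A_seq=0 A_ack=2455 B_seq=2455 B_ack=0

0 2455 2455 0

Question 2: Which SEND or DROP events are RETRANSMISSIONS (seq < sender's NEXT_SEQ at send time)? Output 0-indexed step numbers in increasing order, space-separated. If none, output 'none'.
Step 1: SEND seq=2000 -> fresh
Step 2: DROP seq=2064 -> fresh
Step 3: SEND seq=2255 -> fresh
Step 4: SEND seq=2064 -> retransmit
Step 5: SEND seq=2269 -> fresh
Step 7: SEND seq=2455 -> fresh

Answer: 4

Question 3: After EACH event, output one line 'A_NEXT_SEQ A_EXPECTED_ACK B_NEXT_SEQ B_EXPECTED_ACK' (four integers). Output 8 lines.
0 2000 2000 0
0 2064 2064 0
0 2064 2255 0
0 2064 2269 0
0 2269 2269 0
0 2455 2455 0
0 2455 2455 0
0 2467 2467 0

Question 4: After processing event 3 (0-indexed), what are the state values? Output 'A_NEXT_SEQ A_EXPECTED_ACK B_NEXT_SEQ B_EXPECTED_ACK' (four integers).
After event 0: A_seq=0 A_ack=2000 B_seq=2000 B_ack=0
After event 1: A_seq=0 A_ack=2064 B_seq=2064 B_ack=0
After event 2: A_seq=0 A_ack=2064 B_seq=2255 B_ack=0
After event 3: A_seq=0 A_ack=2064 B_seq=2269 B_ack=0

0 2064 2269 0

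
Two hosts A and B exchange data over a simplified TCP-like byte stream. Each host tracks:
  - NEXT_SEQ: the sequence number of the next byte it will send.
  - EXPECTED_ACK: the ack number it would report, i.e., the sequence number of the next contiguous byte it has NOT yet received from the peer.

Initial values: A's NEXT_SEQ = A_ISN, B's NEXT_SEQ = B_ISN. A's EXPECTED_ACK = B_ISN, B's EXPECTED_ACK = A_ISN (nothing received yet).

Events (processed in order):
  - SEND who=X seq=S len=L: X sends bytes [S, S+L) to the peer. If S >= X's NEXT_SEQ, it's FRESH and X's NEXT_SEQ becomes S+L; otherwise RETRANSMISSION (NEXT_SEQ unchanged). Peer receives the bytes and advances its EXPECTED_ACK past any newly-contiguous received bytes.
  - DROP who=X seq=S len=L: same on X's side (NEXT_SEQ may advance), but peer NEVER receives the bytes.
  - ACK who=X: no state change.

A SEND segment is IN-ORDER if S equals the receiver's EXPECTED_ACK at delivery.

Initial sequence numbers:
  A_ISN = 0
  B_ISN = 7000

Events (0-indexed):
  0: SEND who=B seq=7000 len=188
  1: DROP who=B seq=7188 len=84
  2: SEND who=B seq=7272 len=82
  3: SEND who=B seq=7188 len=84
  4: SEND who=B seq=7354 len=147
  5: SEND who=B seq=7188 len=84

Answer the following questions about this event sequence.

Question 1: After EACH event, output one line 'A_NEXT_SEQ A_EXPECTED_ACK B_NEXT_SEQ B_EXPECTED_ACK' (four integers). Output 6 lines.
0 7188 7188 0
0 7188 7272 0
0 7188 7354 0
0 7354 7354 0
0 7501 7501 0
0 7501 7501 0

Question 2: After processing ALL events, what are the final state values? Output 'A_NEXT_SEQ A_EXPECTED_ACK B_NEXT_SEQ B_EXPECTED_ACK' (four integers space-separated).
After event 0: A_seq=0 A_ack=7188 B_seq=7188 B_ack=0
After event 1: A_seq=0 A_ack=7188 B_seq=7272 B_ack=0
After event 2: A_seq=0 A_ack=7188 B_seq=7354 B_ack=0
After event 3: A_seq=0 A_ack=7354 B_seq=7354 B_ack=0
After event 4: A_seq=0 A_ack=7501 B_seq=7501 B_ack=0
After event 5: A_seq=0 A_ack=7501 B_seq=7501 B_ack=0

Answer: 0 7501 7501 0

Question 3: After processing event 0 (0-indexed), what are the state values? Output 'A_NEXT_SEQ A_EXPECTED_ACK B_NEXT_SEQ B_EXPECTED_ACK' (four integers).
After event 0: A_seq=0 A_ack=7188 B_seq=7188 B_ack=0

0 7188 7188 0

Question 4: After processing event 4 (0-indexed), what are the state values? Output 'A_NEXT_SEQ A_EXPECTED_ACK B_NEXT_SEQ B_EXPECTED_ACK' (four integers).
After event 0: A_seq=0 A_ack=7188 B_seq=7188 B_ack=0
After event 1: A_seq=0 A_ack=7188 B_seq=7272 B_ack=0
After event 2: A_seq=0 A_ack=7188 B_seq=7354 B_ack=0
After event 3: A_seq=0 A_ack=7354 B_seq=7354 B_ack=0
After event 4: A_seq=0 A_ack=7501 B_seq=7501 B_ack=0

0 7501 7501 0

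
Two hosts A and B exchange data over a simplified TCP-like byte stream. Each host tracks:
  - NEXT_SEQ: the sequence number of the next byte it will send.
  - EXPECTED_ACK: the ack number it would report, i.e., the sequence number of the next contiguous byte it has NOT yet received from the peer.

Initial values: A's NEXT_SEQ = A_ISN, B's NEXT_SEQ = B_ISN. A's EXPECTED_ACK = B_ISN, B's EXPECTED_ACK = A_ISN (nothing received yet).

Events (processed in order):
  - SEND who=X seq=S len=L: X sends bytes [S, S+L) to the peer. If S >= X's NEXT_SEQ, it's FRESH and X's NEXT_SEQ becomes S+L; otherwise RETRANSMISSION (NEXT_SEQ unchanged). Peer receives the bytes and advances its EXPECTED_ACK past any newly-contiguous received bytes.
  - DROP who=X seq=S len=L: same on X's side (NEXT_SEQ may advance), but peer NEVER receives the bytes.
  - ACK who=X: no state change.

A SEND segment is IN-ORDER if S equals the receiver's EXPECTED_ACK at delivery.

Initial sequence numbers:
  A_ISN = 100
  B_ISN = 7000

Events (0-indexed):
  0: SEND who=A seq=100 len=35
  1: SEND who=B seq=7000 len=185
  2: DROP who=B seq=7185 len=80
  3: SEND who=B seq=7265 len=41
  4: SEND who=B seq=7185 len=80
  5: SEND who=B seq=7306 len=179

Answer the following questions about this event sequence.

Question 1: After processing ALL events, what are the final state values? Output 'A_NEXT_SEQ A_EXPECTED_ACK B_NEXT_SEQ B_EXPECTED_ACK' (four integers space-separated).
After event 0: A_seq=135 A_ack=7000 B_seq=7000 B_ack=135
After event 1: A_seq=135 A_ack=7185 B_seq=7185 B_ack=135
After event 2: A_seq=135 A_ack=7185 B_seq=7265 B_ack=135
After event 3: A_seq=135 A_ack=7185 B_seq=7306 B_ack=135
After event 4: A_seq=135 A_ack=7306 B_seq=7306 B_ack=135
After event 5: A_seq=135 A_ack=7485 B_seq=7485 B_ack=135

Answer: 135 7485 7485 135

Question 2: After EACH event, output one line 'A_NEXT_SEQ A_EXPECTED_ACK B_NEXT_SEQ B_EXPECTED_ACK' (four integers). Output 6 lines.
135 7000 7000 135
135 7185 7185 135
135 7185 7265 135
135 7185 7306 135
135 7306 7306 135
135 7485 7485 135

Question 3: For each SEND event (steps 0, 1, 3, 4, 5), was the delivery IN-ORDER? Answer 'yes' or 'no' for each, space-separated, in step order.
Step 0: SEND seq=100 -> in-order
Step 1: SEND seq=7000 -> in-order
Step 3: SEND seq=7265 -> out-of-order
Step 4: SEND seq=7185 -> in-order
Step 5: SEND seq=7306 -> in-order

Answer: yes yes no yes yes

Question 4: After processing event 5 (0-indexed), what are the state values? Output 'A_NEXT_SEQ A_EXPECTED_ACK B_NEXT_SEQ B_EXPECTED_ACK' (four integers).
After event 0: A_seq=135 A_ack=7000 B_seq=7000 B_ack=135
After event 1: A_seq=135 A_ack=7185 B_seq=7185 B_ack=135
After event 2: A_seq=135 A_ack=7185 B_seq=7265 B_ack=135
After event 3: A_seq=135 A_ack=7185 B_seq=7306 B_ack=135
After event 4: A_seq=135 A_ack=7306 B_seq=7306 B_ack=135
After event 5: A_seq=135 A_ack=7485 B_seq=7485 B_ack=135

135 7485 7485 135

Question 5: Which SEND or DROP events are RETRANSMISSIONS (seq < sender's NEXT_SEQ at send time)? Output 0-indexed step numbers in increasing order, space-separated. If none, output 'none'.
Answer: 4

Derivation:
Step 0: SEND seq=100 -> fresh
Step 1: SEND seq=7000 -> fresh
Step 2: DROP seq=7185 -> fresh
Step 3: SEND seq=7265 -> fresh
Step 4: SEND seq=7185 -> retransmit
Step 5: SEND seq=7306 -> fresh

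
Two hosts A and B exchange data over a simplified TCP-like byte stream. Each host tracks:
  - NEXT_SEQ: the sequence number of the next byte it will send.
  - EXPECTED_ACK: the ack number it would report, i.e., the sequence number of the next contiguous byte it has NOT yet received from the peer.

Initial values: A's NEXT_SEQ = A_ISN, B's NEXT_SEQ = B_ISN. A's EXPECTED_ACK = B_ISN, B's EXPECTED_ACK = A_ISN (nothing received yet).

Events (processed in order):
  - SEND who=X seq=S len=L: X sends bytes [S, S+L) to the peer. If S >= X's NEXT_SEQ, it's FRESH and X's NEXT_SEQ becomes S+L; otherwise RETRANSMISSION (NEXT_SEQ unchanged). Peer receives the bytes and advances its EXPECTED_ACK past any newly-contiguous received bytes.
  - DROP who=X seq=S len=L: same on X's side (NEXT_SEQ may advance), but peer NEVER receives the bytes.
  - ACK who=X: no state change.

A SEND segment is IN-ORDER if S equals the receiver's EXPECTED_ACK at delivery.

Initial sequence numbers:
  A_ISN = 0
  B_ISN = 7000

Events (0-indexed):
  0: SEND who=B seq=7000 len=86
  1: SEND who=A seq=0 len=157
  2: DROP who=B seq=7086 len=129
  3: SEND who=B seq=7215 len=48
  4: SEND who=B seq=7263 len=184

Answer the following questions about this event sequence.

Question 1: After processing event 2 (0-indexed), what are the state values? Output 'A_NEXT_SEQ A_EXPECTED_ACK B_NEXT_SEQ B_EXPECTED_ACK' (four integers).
After event 0: A_seq=0 A_ack=7086 B_seq=7086 B_ack=0
After event 1: A_seq=157 A_ack=7086 B_seq=7086 B_ack=157
After event 2: A_seq=157 A_ack=7086 B_seq=7215 B_ack=157

157 7086 7215 157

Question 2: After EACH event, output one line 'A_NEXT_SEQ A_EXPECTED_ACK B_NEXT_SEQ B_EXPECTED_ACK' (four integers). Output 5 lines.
0 7086 7086 0
157 7086 7086 157
157 7086 7215 157
157 7086 7263 157
157 7086 7447 157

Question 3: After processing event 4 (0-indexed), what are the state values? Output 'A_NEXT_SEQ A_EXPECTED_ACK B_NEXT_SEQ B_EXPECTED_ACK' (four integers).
After event 0: A_seq=0 A_ack=7086 B_seq=7086 B_ack=0
After event 1: A_seq=157 A_ack=7086 B_seq=7086 B_ack=157
After event 2: A_seq=157 A_ack=7086 B_seq=7215 B_ack=157
After event 3: A_seq=157 A_ack=7086 B_seq=7263 B_ack=157
After event 4: A_seq=157 A_ack=7086 B_seq=7447 B_ack=157

157 7086 7447 157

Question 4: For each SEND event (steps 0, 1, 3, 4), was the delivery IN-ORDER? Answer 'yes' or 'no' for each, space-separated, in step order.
Answer: yes yes no no

Derivation:
Step 0: SEND seq=7000 -> in-order
Step 1: SEND seq=0 -> in-order
Step 3: SEND seq=7215 -> out-of-order
Step 4: SEND seq=7263 -> out-of-order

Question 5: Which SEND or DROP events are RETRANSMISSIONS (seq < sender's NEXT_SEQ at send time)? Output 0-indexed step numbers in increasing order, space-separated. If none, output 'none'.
Step 0: SEND seq=7000 -> fresh
Step 1: SEND seq=0 -> fresh
Step 2: DROP seq=7086 -> fresh
Step 3: SEND seq=7215 -> fresh
Step 4: SEND seq=7263 -> fresh

Answer: none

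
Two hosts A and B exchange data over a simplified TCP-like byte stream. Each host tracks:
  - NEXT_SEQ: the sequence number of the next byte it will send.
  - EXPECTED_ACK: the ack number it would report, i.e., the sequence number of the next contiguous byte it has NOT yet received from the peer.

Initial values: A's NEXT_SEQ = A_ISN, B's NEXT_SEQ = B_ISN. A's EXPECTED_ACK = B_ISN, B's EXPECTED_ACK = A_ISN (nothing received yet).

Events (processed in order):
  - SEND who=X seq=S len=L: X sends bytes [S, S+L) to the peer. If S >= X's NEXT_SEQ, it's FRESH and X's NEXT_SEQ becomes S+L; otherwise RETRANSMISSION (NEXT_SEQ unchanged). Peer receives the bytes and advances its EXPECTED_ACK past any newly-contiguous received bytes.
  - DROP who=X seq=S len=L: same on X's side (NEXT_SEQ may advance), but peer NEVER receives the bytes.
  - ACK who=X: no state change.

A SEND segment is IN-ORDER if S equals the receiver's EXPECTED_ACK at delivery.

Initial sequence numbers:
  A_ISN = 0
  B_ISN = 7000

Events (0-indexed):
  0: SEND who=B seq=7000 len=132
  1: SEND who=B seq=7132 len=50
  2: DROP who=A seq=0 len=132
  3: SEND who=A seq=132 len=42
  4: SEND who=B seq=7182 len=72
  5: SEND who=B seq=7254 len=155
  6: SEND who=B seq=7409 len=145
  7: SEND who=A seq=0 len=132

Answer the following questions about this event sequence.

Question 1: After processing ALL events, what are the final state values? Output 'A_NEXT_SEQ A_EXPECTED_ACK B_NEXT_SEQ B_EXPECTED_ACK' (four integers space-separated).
After event 0: A_seq=0 A_ack=7132 B_seq=7132 B_ack=0
After event 1: A_seq=0 A_ack=7182 B_seq=7182 B_ack=0
After event 2: A_seq=132 A_ack=7182 B_seq=7182 B_ack=0
After event 3: A_seq=174 A_ack=7182 B_seq=7182 B_ack=0
After event 4: A_seq=174 A_ack=7254 B_seq=7254 B_ack=0
After event 5: A_seq=174 A_ack=7409 B_seq=7409 B_ack=0
After event 6: A_seq=174 A_ack=7554 B_seq=7554 B_ack=0
After event 7: A_seq=174 A_ack=7554 B_seq=7554 B_ack=174

Answer: 174 7554 7554 174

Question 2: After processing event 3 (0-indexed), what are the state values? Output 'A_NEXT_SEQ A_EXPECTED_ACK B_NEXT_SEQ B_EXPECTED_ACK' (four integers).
After event 0: A_seq=0 A_ack=7132 B_seq=7132 B_ack=0
After event 1: A_seq=0 A_ack=7182 B_seq=7182 B_ack=0
After event 2: A_seq=132 A_ack=7182 B_seq=7182 B_ack=0
After event 3: A_seq=174 A_ack=7182 B_seq=7182 B_ack=0

174 7182 7182 0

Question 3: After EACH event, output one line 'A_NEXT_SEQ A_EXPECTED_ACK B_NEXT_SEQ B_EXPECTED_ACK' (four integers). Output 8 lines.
0 7132 7132 0
0 7182 7182 0
132 7182 7182 0
174 7182 7182 0
174 7254 7254 0
174 7409 7409 0
174 7554 7554 0
174 7554 7554 174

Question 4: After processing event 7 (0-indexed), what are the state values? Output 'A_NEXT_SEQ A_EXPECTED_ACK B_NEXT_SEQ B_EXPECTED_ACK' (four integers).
After event 0: A_seq=0 A_ack=7132 B_seq=7132 B_ack=0
After event 1: A_seq=0 A_ack=7182 B_seq=7182 B_ack=0
After event 2: A_seq=132 A_ack=7182 B_seq=7182 B_ack=0
After event 3: A_seq=174 A_ack=7182 B_seq=7182 B_ack=0
After event 4: A_seq=174 A_ack=7254 B_seq=7254 B_ack=0
After event 5: A_seq=174 A_ack=7409 B_seq=7409 B_ack=0
After event 6: A_seq=174 A_ack=7554 B_seq=7554 B_ack=0
After event 7: A_seq=174 A_ack=7554 B_seq=7554 B_ack=174

174 7554 7554 174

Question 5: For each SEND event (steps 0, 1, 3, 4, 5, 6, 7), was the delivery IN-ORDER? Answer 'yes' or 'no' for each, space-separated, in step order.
Step 0: SEND seq=7000 -> in-order
Step 1: SEND seq=7132 -> in-order
Step 3: SEND seq=132 -> out-of-order
Step 4: SEND seq=7182 -> in-order
Step 5: SEND seq=7254 -> in-order
Step 6: SEND seq=7409 -> in-order
Step 7: SEND seq=0 -> in-order

Answer: yes yes no yes yes yes yes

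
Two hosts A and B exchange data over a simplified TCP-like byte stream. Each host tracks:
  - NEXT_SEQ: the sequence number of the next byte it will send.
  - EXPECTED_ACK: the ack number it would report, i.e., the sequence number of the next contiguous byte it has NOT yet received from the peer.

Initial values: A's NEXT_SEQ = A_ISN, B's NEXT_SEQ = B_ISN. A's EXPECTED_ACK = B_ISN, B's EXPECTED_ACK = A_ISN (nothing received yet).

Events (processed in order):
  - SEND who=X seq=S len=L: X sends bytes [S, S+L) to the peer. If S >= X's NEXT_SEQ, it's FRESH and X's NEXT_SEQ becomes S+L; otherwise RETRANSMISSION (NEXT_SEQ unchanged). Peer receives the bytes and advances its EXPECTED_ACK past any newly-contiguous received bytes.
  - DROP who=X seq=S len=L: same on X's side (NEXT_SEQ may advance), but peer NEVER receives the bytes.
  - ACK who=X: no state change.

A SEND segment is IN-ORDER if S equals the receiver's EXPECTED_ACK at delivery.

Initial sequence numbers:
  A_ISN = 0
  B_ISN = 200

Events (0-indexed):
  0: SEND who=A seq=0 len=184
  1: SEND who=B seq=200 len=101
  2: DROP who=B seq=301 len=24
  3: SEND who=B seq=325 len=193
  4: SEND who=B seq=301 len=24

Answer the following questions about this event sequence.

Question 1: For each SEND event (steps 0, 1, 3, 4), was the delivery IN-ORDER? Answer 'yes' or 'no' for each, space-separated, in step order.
Step 0: SEND seq=0 -> in-order
Step 1: SEND seq=200 -> in-order
Step 3: SEND seq=325 -> out-of-order
Step 4: SEND seq=301 -> in-order

Answer: yes yes no yes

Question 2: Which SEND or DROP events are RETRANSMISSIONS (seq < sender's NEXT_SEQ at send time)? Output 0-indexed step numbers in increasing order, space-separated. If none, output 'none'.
Step 0: SEND seq=0 -> fresh
Step 1: SEND seq=200 -> fresh
Step 2: DROP seq=301 -> fresh
Step 3: SEND seq=325 -> fresh
Step 4: SEND seq=301 -> retransmit

Answer: 4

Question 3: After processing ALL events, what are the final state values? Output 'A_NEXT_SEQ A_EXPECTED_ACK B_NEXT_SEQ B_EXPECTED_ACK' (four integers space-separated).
After event 0: A_seq=184 A_ack=200 B_seq=200 B_ack=184
After event 1: A_seq=184 A_ack=301 B_seq=301 B_ack=184
After event 2: A_seq=184 A_ack=301 B_seq=325 B_ack=184
After event 3: A_seq=184 A_ack=301 B_seq=518 B_ack=184
After event 4: A_seq=184 A_ack=518 B_seq=518 B_ack=184

Answer: 184 518 518 184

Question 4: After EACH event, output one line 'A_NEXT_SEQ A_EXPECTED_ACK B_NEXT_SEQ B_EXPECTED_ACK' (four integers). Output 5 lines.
184 200 200 184
184 301 301 184
184 301 325 184
184 301 518 184
184 518 518 184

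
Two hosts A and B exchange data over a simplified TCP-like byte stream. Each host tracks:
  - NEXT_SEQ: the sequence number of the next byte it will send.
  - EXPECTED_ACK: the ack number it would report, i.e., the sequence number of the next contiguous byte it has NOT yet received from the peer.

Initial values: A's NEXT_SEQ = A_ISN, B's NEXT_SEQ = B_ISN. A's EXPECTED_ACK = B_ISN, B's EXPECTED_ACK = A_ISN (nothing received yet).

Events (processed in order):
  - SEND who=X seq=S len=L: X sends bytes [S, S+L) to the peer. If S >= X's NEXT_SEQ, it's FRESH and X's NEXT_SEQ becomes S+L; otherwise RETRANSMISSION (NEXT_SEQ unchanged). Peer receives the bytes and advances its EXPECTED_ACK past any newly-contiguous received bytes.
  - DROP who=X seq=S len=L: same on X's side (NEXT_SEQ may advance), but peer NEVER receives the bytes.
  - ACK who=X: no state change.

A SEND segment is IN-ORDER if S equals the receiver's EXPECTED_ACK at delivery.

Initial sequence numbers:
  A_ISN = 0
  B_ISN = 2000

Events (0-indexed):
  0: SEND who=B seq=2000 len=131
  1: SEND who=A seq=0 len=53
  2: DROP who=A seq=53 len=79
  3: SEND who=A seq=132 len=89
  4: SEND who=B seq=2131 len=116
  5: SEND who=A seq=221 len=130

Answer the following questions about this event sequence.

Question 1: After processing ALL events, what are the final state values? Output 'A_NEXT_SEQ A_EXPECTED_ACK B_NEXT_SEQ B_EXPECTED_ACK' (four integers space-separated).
After event 0: A_seq=0 A_ack=2131 B_seq=2131 B_ack=0
After event 1: A_seq=53 A_ack=2131 B_seq=2131 B_ack=53
After event 2: A_seq=132 A_ack=2131 B_seq=2131 B_ack=53
After event 3: A_seq=221 A_ack=2131 B_seq=2131 B_ack=53
After event 4: A_seq=221 A_ack=2247 B_seq=2247 B_ack=53
After event 5: A_seq=351 A_ack=2247 B_seq=2247 B_ack=53

Answer: 351 2247 2247 53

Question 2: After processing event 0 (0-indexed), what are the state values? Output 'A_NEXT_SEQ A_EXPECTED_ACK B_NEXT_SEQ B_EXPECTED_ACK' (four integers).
After event 0: A_seq=0 A_ack=2131 B_seq=2131 B_ack=0

0 2131 2131 0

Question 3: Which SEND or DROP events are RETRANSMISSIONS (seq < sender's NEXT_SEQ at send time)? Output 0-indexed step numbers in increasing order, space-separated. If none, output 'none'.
Answer: none

Derivation:
Step 0: SEND seq=2000 -> fresh
Step 1: SEND seq=0 -> fresh
Step 2: DROP seq=53 -> fresh
Step 3: SEND seq=132 -> fresh
Step 4: SEND seq=2131 -> fresh
Step 5: SEND seq=221 -> fresh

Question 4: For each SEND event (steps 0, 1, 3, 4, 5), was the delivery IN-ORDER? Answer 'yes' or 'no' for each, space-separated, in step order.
Step 0: SEND seq=2000 -> in-order
Step 1: SEND seq=0 -> in-order
Step 3: SEND seq=132 -> out-of-order
Step 4: SEND seq=2131 -> in-order
Step 5: SEND seq=221 -> out-of-order

Answer: yes yes no yes no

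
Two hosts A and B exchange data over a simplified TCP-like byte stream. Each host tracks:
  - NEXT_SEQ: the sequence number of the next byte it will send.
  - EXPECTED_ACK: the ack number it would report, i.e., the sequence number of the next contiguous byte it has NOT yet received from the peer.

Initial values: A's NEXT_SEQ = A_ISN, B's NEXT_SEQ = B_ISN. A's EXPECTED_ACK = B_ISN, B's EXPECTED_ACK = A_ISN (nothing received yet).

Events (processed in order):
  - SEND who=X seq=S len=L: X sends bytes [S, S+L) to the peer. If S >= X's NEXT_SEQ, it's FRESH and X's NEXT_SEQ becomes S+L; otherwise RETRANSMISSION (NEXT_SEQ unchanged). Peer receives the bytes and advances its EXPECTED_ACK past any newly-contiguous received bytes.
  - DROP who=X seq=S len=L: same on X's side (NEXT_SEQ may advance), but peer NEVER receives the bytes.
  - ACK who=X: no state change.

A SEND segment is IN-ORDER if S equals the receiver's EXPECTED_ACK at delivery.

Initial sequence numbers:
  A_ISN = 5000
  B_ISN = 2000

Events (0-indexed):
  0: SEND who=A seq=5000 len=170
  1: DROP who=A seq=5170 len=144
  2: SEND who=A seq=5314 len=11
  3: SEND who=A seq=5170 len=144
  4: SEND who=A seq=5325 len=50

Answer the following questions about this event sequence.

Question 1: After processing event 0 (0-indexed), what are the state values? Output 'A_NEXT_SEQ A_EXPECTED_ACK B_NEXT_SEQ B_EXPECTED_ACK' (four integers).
After event 0: A_seq=5170 A_ack=2000 B_seq=2000 B_ack=5170

5170 2000 2000 5170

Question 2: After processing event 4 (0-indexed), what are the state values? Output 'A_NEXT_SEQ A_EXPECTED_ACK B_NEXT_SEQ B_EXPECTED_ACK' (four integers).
After event 0: A_seq=5170 A_ack=2000 B_seq=2000 B_ack=5170
After event 1: A_seq=5314 A_ack=2000 B_seq=2000 B_ack=5170
After event 2: A_seq=5325 A_ack=2000 B_seq=2000 B_ack=5170
After event 3: A_seq=5325 A_ack=2000 B_seq=2000 B_ack=5325
After event 4: A_seq=5375 A_ack=2000 B_seq=2000 B_ack=5375

5375 2000 2000 5375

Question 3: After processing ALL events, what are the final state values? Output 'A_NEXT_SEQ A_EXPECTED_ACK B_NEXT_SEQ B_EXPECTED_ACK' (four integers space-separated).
Answer: 5375 2000 2000 5375

Derivation:
After event 0: A_seq=5170 A_ack=2000 B_seq=2000 B_ack=5170
After event 1: A_seq=5314 A_ack=2000 B_seq=2000 B_ack=5170
After event 2: A_seq=5325 A_ack=2000 B_seq=2000 B_ack=5170
After event 3: A_seq=5325 A_ack=2000 B_seq=2000 B_ack=5325
After event 4: A_seq=5375 A_ack=2000 B_seq=2000 B_ack=5375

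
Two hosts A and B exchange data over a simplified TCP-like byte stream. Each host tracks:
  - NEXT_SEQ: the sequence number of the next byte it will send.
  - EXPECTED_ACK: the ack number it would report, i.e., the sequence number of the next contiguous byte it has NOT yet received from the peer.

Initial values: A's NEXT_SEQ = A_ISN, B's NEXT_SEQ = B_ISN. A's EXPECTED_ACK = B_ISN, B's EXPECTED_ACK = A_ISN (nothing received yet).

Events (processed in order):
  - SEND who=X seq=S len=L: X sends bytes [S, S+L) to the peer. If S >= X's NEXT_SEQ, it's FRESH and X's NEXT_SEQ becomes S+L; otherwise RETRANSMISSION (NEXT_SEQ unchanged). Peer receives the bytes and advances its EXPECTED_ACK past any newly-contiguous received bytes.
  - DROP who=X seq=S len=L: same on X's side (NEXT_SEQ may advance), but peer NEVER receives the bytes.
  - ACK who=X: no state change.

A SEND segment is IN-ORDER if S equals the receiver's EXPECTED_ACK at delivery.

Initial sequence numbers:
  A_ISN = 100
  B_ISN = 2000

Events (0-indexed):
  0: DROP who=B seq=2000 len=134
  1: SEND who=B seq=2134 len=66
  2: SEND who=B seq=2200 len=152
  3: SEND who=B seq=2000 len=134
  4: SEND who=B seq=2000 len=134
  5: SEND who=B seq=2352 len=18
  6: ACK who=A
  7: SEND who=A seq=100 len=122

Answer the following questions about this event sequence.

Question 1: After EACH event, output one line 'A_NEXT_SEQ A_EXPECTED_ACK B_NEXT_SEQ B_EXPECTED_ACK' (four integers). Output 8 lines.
100 2000 2134 100
100 2000 2200 100
100 2000 2352 100
100 2352 2352 100
100 2352 2352 100
100 2370 2370 100
100 2370 2370 100
222 2370 2370 222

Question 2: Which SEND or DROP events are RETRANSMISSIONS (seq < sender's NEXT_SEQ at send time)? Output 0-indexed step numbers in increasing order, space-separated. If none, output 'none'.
Step 0: DROP seq=2000 -> fresh
Step 1: SEND seq=2134 -> fresh
Step 2: SEND seq=2200 -> fresh
Step 3: SEND seq=2000 -> retransmit
Step 4: SEND seq=2000 -> retransmit
Step 5: SEND seq=2352 -> fresh
Step 7: SEND seq=100 -> fresh

Answer: 3 4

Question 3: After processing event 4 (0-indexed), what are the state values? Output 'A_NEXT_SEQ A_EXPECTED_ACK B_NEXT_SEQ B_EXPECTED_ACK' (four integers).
After event 0: A_seq=100 A_ack=2000 B_seq=2134 B_ack=100
After event 1: A_seq=100 A_ack=2000 B_seq=2200 B_ack=100
After event 2: A_seq=100 A_ack=2000 B_seq=2352 B_ack=100
After event 3: A_seq=100 A_ack=2352 B_seq=2352 B_ack=100
After event 4: A_seq=100 A_ack=2352 B_seq=2352 B_ack=100

100 2352 2352 100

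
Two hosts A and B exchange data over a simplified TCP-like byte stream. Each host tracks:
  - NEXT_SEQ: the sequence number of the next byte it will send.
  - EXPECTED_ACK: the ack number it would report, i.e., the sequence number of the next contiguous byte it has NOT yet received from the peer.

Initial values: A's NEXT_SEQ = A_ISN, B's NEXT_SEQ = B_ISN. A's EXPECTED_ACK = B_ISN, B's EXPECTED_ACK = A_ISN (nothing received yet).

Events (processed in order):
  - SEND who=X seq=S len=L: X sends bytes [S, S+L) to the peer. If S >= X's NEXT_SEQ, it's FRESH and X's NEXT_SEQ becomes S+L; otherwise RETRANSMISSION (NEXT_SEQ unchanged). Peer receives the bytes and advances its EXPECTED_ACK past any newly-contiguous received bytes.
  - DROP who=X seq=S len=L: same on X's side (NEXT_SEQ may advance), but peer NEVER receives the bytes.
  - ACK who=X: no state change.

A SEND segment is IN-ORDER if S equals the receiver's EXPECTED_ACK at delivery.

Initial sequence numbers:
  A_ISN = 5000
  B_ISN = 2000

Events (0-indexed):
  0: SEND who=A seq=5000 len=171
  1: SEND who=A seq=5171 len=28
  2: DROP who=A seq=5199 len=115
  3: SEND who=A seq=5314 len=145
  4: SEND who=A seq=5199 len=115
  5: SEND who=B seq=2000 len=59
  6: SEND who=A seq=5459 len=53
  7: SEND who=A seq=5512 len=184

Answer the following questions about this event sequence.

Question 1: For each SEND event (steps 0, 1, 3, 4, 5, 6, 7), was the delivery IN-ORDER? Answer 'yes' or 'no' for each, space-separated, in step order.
Step 0: SEND seq=5000 -> in-order
Step 1: SEND seq=5171 -> in-order
Step 3: SEND seq=5314 -> out-of-order
Step 4: SEND seq=5199 -> in-order
Step 5: SEND seq=2000 -> in-order
Step 6: SEND seq=5459 -> in-order
Step 7: SEND seq=5512 -> in-order

Answer: yes yes no yes yes yes yes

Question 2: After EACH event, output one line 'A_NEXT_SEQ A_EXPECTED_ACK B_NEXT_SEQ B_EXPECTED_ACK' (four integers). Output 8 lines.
5171 2000 2000 5171
5199 2000 2000 5199
5314 2000 2000 5199
5459 2000 2000 5199
5459 2000 2000 5459
5459 2059 2059 5459
5512 2059 2059 5512
5696 2059 2059 5696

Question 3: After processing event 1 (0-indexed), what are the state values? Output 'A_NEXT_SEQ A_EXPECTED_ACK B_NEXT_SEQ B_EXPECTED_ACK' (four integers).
After event 0: A_seq=5171 A_ack=2000 B_seq=2000 B_ack=5171
After event 1: A_seq=5199 A_ack=2000 B_seq=2000 B_ack=5199

5199 2000 2000 5199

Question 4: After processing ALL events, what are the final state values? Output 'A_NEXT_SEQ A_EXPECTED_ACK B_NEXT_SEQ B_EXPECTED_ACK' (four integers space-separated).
After event 0: A_seq=5171 A_ack=2000 B_seq=2000 B_ack=5171
After event 1: A_seq=5199 A_ack=2000 B_seq=2000 B_ack=5199
After event 2: A_seq=5314 A_ack=2000 B_seq=2000 B_ack=5199
After event 3: A_seq=5459 A_ack=2000 B_seq=2000 B_ack=5199
After event 4: A_seq=5459 A_ack=2000 B_seq=2000 B_ack=5459
After event 5: A_seq=5459 A_ack=2059 B_seq=2059 B_ack=5459
After event 6: A_seq=5512 A_ack=2059 B_seq=2059 B_ack=5512
After event 7: A_seq=5696 A_ack=2059 B_seq=2059 B_ack=5696

Answer: 5696 2059 2059 5696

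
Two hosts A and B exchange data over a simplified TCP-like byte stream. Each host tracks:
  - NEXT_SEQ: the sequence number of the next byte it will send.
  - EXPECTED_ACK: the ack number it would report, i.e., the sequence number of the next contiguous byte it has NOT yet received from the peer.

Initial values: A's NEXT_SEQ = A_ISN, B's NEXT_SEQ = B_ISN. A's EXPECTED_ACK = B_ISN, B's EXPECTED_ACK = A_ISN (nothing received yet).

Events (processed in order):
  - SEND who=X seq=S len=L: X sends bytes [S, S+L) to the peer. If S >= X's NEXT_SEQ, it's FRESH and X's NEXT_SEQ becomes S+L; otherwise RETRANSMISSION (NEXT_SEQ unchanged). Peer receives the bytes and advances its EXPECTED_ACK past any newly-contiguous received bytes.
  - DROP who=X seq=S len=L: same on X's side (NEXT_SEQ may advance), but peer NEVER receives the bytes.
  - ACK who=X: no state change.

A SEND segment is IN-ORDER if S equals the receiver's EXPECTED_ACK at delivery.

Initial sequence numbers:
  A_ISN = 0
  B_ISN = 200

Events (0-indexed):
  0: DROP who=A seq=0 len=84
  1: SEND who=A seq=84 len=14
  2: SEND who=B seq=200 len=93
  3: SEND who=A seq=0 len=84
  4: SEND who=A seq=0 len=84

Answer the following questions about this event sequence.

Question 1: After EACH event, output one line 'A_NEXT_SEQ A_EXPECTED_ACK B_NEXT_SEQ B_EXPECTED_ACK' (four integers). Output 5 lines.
84 200 200 0
98 200 200 0
98 293 293 0
98 293 293 98
98 293 293 98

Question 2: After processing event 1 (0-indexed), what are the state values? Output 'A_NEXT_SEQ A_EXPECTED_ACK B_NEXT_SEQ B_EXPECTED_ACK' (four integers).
After event 0: A_seq=84 A_ack=200 B_seq=200 B_ack=0
After event 1: A_seq=98 A_ack=200 B_seq=200 B_ack=0

98 200 200 0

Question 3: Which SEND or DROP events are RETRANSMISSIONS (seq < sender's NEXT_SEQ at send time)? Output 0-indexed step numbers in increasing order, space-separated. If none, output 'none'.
Answer: 3 4

Derivation:
Step 0: DROP seq=0 -> fresh
Step 1: SEND seq=84 -> fresh
Step 2: SEND seq=200 -> fresh
Step 3: SEND seq=0 -> retransmit
Step 4: SEND seq=0 -> retransmit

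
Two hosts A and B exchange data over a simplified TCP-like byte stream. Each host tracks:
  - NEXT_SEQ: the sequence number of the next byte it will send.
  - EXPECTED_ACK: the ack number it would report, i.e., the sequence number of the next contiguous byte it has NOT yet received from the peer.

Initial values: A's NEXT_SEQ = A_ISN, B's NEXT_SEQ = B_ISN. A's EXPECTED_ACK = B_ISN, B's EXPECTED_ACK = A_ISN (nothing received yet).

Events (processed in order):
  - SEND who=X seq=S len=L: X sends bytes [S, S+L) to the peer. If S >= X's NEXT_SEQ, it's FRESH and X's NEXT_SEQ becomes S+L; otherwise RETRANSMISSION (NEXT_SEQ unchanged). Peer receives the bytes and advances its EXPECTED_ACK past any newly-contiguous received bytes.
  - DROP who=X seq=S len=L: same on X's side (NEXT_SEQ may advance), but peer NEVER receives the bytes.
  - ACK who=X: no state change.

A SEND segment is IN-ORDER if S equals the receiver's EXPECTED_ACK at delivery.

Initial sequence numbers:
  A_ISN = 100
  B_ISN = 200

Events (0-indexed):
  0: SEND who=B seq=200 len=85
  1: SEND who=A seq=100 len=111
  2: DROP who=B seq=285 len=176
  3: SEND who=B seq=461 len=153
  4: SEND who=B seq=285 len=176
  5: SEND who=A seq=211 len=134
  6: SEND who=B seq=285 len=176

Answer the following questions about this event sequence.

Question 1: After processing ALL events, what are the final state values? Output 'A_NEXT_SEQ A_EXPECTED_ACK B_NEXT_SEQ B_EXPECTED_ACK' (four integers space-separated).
After event 0: A_seq=100 A_ack=285 B_seq=285 B_ack=100
After event 1: A_seq=211 A_ack=285 B_seq=285 B_ack=211
After event 2: A_seq=211 A_ack=285 B_seq=461 B_ack=211
After event 3: A_seq=211 A_ack=285 B_seq=614 B_ack=211
After event 4: A_seq=211 A_ack=614 B_seq=614 B_ack=211
After event 5: A_seq=345 A_ack=614 B_seq=614 B_ack=345
After event 6: A_seq=345 A_ack=614 B_seq=614 B_ack=345

Answer: 345 614 614 345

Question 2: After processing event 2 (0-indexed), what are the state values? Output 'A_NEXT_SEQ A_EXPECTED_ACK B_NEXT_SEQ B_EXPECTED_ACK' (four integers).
After event 0: A_seq=100 A_ack=285 B_seq=285 B_ack=100
After event 1: A_seq=211 A_ack=285 B_seq=285 B_ack=211
After event 2: A_seq=211 A_ack=285 B_seq=461 B_ack=211

211 285 461 211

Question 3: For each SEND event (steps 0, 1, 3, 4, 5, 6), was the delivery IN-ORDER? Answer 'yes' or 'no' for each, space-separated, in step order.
Step 0: SEND seq=200 -> in-order
Step 1: SEND seq=100 -> in-order
Step 3: SEND seq=461 -> out-of-order
Step 4: SEND seq=285 -> in-order
Step 5: SEND seq=211 -> in-order
Step 6: SEND seq=285 -> out-of-order

Answer: yes yes no yes yes no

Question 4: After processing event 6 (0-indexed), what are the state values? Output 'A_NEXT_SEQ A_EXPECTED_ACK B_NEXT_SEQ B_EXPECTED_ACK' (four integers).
After event 0: A_seq=100 A_ack=285 B_seq=285 B_ack=100
After event 1: A_seq=211 A_ack=285 B_seq=285 B_ack=211
After event 2: A_seq=211 A_ack=285 B_seq=461 B_ack=211
After event 3: A_seq=211 A_ack=285 B_seq=614 B_ack=211
After event 4: A_seq=211 A_ack=614 B_seq=614 B_ack=211
After event 5: A_seq=345 A_ack=614 B_seq=614 B_ack=345
After event 6: A_seq=345 A_ack=614 B_seq=614 B_ack=345

345 614 614 345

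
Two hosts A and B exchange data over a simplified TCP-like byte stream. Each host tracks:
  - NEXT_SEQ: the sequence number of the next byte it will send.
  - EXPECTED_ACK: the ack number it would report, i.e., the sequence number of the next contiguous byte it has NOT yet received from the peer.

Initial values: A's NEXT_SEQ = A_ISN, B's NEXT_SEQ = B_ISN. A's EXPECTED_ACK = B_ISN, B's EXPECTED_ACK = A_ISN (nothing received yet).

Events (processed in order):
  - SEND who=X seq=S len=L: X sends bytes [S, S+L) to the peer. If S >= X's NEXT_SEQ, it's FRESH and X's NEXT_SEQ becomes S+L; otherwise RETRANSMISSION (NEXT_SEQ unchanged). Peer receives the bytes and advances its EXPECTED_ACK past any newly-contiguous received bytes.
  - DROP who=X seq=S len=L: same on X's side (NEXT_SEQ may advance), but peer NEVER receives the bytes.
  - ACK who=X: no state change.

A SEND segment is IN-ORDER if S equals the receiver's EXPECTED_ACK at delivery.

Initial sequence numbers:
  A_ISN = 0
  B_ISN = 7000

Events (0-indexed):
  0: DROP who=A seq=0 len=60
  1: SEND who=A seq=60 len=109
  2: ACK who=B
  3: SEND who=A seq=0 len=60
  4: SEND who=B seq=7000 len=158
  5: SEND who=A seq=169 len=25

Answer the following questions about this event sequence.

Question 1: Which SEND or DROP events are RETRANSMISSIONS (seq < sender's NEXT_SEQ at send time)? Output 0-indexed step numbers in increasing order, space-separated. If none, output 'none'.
Answer: 3

Derivation:
Step 0: DROP seq=0 -> fresh
Step 1: SEND seq=60 -> fresh
Step 3: SEND seq=0 -> retransmit
Step 4: SEND seq=7000 -> fresh
Step 5: SEND seq=169 -> fresh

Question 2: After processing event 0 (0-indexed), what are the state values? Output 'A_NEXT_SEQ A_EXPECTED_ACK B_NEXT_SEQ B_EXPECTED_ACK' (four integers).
After event 0: A_seq=60 A_ack=7000 B_seq=7000 B_ack=0

60 7000 7000 0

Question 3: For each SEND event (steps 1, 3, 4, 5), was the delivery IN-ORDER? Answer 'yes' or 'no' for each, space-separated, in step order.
Answer: no yes yes yes

Derivation:
Step 1: SEND seq=60 -> out-of-order
Step 3: SEND seq=0 -> in-order
Step 4: SEND seq=7000 -> in-order
Step 5: SEND seq=169 -> in-order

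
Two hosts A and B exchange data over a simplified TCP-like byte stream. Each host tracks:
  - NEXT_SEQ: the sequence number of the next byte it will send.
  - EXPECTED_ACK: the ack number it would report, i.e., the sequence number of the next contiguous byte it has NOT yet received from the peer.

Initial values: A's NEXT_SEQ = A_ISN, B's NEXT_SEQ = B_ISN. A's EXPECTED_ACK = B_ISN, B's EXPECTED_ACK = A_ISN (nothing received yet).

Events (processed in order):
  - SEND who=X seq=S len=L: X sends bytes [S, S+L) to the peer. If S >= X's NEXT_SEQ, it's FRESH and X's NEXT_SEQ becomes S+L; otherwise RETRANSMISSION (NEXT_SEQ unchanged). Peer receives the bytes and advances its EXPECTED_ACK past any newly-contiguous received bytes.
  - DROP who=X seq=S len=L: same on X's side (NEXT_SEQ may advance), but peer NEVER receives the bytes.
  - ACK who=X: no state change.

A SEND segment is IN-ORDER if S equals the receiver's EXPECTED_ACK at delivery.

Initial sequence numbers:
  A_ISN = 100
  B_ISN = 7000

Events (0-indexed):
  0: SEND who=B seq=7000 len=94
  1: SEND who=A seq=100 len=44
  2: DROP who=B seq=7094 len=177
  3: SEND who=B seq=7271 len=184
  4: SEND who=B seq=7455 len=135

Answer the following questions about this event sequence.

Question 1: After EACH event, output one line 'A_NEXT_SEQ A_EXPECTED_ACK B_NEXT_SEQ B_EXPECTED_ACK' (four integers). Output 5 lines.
100 7094 7094 100
144 7094 7094 144
144 7094 7271 144
144 7094 7455 144
144 7094 7590 144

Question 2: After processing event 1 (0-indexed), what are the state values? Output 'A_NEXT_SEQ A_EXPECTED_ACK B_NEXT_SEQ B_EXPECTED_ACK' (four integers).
After event 0: A_seq=100 A_ack=7094 B_seq=7094 B_ack=100
After event 1: A_seq=144 A_ack=7094 B_seq=7094 B_ack=144

144 7094 7094 144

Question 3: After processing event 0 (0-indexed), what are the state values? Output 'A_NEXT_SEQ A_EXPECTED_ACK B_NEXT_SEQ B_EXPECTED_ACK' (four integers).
After event 0: A_seq=100 A_ack=7094 B_seq=7094 B_ack=100

100 7094 7094 100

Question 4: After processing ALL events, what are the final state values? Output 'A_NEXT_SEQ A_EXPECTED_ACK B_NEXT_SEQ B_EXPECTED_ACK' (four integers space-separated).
Answer: 144 7094 7590 144

Derivation:
After event 0: A_seq=100 A_ack=7094 B_seq=7094 B_ack=100
After event 1: A_seq=144 A_ack=7094 B_seq=7094 B_ack=144
After event 2: A_seq=144 A_ack=7094 B_seq=7271 B_ack=144
After event 3: A_seq=144 A_ack=7094 B_seq=7455 B_ack=144
After event 4: A_seq=144 A_ack=7094 B_seq=7590 B_ack=144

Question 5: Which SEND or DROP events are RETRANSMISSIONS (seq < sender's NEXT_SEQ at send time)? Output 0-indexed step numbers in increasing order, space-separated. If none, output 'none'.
Step 0: SEND seq=7000 -> fresh
Step 1: SEND seq=100 -> fresh
Step 2: DROP seq=7094 -> fresh
Step 3: SEND seq=7271 -> fresh
Step 4: SEND seq=7455 -> fresh

Answer: none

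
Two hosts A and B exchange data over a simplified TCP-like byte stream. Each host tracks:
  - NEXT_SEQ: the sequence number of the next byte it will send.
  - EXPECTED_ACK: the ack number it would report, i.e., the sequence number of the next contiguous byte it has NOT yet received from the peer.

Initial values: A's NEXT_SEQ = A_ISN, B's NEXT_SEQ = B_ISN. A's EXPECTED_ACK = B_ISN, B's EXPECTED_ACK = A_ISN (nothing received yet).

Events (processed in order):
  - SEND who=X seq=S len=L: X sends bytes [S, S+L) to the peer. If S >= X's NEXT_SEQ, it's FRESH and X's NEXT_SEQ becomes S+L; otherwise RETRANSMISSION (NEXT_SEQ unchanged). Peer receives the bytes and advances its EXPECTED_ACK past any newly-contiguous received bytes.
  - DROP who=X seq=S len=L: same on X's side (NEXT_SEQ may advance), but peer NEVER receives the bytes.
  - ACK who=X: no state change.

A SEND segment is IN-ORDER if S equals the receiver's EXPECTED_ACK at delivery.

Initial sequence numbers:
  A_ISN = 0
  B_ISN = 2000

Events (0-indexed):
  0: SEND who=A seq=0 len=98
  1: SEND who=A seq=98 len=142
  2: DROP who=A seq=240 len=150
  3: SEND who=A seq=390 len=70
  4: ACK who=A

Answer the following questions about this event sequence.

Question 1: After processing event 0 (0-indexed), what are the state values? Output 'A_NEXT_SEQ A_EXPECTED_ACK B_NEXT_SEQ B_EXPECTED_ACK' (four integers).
After event 0: A_seq=98 A_ack=2000 B_seq=2000 B_ack=98

98 2000 2000 98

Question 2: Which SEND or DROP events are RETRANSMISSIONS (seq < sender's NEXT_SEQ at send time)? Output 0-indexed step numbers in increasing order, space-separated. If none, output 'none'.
Step 0: SEND seq=0 -> fresh
Step 1: SEND seq=98 -> fresh
Step 2: DROP seq=240 -> fresh
Step 3: SEND seq=390 -> fresh

Answer: none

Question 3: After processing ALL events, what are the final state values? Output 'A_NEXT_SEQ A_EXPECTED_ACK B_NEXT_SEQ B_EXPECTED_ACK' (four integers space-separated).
After event 0: A_seq=98 A_ack=2000 B_seq=2000 B_ack=98
After event 1: A_seq=240 A_ack=2000 B_seq=2000 B_ack=240
After event 2: A_seq=390 A_ack=2000 B_seq=2000 B_ack=240
After event 3: A_seq=460 A_ack=2000 B_seq=2000 B_ack=240
After event 4: A_seq=460 A_ack=2000 B_seq=2000 B_ack=240

Answer: 460 2000 2000 240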